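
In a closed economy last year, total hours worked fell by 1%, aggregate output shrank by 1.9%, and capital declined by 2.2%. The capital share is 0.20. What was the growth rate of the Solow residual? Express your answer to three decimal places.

Labor's share = 1 − 0.2 = 0.8.
Capital: 0.2 × (-2.2) = -0.44 pp.
Total hours worked: 0.8 × (-1) = -0.8 pp.
TFP growth = -1.9 + 1.24 = -0.66%.

-0.660%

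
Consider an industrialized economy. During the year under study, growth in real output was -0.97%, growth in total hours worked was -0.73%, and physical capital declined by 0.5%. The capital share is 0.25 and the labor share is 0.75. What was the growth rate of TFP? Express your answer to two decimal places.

-0.30%

Labor's share = 1 − 0.25 = 0.75.
Physical capital: 0.25 × (-0.5) = -0.125 pp.
Total hours worked: 0.75 × (-0.73) = -0.5475 pp.
TFP growth = -0.97 + 0.6725 = -0.2975%.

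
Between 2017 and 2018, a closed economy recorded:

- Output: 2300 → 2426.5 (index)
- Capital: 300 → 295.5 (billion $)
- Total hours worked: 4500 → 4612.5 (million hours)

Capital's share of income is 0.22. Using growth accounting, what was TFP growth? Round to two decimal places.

3.88%

Output growth = (2426.5 − 2300) / 2300 = 5.5%.
Capital growth = (295.5 − 300) / 300 = -1.5%.
Total hours worked growth = (4612.5 − 4500) / 4500 = 2.5%.
Labor's share = 1 − 0.22 = 0.78.
Capital: 0.22 × (-1.5) = -0.33 pp.
Total hours worked: 0.78 × 2.5 = 1.95 pp.
TFP growth = 5.5 − 1.62 = 3.88%.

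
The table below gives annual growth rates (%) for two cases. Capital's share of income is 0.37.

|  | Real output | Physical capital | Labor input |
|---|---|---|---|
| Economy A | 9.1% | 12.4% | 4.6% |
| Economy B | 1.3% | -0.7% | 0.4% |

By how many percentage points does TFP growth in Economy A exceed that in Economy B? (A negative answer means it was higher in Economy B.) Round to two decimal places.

Labor's share = 1 − 0.37 = 0.63.
Economy A: TFP = 9.1 − 4.588 − 2.898 = 1.614%.
Economy B: TFP = 1.3 + 0.259 − 0.252 = 1.307%.
Difference = 1.614 − (1.307) = 0.307 pp.

0.31 percentage points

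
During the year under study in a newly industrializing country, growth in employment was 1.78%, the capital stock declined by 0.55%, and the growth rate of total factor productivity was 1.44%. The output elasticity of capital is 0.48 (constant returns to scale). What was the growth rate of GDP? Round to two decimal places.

2.10%

Labor's share = 1 − 0.48 = 0.52.
The capital stock: 0.48 × (-0.55) = -0.264 pp.
Employment: 0.52 × 1.78 = 0.9256 pp.
Output growth = 1.44 + 0.6616 = 2.1016%.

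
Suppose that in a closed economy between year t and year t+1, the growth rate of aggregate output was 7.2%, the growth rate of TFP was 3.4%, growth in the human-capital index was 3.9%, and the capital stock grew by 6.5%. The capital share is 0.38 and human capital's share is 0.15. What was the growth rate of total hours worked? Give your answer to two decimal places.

1.59%

Labor's share = 1 − 0.38 − 0.15 = 0.47.
gY = gA + 0.38×6.5 + 0.15×3.9 + 0.47×g.
0.47×g = 7.2 − 3.4 − 3.055 = 0.745.
g = 0.745 / 0.47 = 1.5851%.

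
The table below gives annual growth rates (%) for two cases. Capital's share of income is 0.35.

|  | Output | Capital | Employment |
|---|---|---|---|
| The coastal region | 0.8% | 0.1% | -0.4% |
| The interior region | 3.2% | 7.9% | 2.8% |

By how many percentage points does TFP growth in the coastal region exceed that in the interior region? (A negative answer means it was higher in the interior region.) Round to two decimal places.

2.41 percentage points

Labor's share = 1 − 0.35 = 0.65.
The coastal region: TFP = 0.8 − 0.035 + 0.26 = 1.025%.
The interior region: TFP = 3.2 − 2.765 − 1.82 = -1.385%.
Difference = 1.025 − (-1.385) = 2.41 pp.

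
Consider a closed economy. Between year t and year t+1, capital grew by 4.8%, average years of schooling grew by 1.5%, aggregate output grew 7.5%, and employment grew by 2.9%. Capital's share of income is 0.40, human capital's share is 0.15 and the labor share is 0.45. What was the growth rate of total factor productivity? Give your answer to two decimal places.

Labor's share = 1 − 0.4 − 0.15 = 0.45.
Capital: 0.4 × 4.8 = 1.92 pp.
Average years of schooling: 0.15 × 1.5 = 0.225 pp.
Employment: 0.45 × 2.9 = 1.305 pp.
TFP growth = 7.5 − 3.45 = 4.05%.

Total factor productivity grew 4.05%.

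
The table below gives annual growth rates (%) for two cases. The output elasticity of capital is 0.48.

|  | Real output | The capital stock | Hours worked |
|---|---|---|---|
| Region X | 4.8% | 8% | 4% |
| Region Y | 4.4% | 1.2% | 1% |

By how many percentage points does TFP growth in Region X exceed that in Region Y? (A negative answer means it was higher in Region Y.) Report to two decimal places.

Labor's share = 1 − 0.48 = 0.52.
Region X: TFP = 4.8 − 3.84 − 2.08 = -1.12%.
Region Y: TFP = 4.4 − 0.576 − 0.52 = 3.304%.
Difference = -1.12 − (3.304) = -4.424 pp.

-4.42 percentage points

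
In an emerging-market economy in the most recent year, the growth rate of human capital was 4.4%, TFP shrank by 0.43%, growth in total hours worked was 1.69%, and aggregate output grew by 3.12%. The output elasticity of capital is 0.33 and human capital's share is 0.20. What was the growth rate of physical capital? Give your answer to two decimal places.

Physical capital growth was 5.68%.

Labor's share = 1 − 0.33 − 0.2 = 0.47.
gY = gA + 0.2×4.4 + 0.47×1.69 + 0.33×g.
0.33×g = 3.12 + 0.43 − 1.6743 = 1.8757.
g = 1.8757 / 0.33 = 5.6839%.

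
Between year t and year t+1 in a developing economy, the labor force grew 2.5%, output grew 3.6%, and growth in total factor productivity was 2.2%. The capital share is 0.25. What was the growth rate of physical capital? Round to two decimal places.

-1.90%

Labor's share = 1 − 0.25 = 0.75.
gY = gA + 0.75×2.5 + 0.25×g.
0.25×g = 3.6 − 2.2 − 1.875 = -0.475.
g = -0.475 / 0.25 = -1.9%.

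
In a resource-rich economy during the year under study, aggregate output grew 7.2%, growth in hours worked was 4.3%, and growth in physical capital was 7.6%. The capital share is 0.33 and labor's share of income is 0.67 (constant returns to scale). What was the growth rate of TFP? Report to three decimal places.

Labor's share = 1 − 0.33 = 0.67.
Physical capital: 0.33 × 7.6 = 2.508 pp.
Hours worked: 0.67 × 4.3 = 2.881 pp.
TFP growth = 7.2 − 5.389 = 1.811%.

TFP growth was 1.811%.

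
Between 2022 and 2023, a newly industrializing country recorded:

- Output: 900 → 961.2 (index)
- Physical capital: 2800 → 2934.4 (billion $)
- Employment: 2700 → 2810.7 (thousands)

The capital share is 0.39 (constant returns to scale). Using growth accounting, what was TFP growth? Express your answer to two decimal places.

Output growth = (961.2 − 900) / 900 = 6.8%.
Physical capital growth = (2934.4 − 2800) / 2800 = 4.8%.
Employment growth = (2810.7 − 2700) / 2700 = 4.1%.
Labor's share = 1 − 0.39 = 0.61.
Physical capital: 0.39 × 4.8 = 1.872 pp.
Employment: 0.61 × 4.1 = 2.501 pp.
TFP growth = 6.8 − 4.373 = 2.427%.

TFP grew 2.43%.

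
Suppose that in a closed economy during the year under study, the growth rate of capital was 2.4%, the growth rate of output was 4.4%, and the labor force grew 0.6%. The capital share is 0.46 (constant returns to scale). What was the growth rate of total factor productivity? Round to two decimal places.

Labor's share = 1 − 0.46 = 0.54.
Capital: 0.46 × 2.4 = 1.104 pp.
The labor force: 0.54 × 0.6 = 0.324 pp.
TFP growth = 4.4 − 1.428 = 2.972%.

Total factor productivity growth was 2.97%.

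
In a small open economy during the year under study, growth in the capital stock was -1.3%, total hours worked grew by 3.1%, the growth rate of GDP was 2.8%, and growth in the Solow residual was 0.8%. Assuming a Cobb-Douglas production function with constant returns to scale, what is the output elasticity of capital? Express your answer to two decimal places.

gY = gA + α·gK + (1−α)·gL, so gY − gA − gL = α(gK − gL).
2.8 − 0.8 − 3.1 = α × (-1.3 − 3.1).
-1.1 = -4.4 α, so α = 0.25.

0.25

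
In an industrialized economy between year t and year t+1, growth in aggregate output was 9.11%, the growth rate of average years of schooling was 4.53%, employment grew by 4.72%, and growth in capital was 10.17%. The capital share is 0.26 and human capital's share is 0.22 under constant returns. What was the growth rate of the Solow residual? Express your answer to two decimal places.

Labor's share = 1 − 0.26 − 0.22 = 0.52.
Capital: 0.26 × 10.17 = 2.6442 pp.
Average years of schooling: 0.22 × 4.53 = 0.9966 pp.
Employment: 0.52 × 4.72 = 2.4544 pp.
TFP growth = 9.11 − 6.0952 = 3.0148%.

3.01%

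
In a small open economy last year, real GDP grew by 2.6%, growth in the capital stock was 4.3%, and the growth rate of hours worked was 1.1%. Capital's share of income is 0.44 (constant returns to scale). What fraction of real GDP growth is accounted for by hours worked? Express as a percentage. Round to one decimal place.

Labor's share = 1 − 0.44 = 0.56.
Hours worked contributed 0.56 × 1.1 = 0.616 pp.
Share of growth = 0.616 / 2.6 × 100 = 23.692%.

Hours worked accounted for 23.7% of growth.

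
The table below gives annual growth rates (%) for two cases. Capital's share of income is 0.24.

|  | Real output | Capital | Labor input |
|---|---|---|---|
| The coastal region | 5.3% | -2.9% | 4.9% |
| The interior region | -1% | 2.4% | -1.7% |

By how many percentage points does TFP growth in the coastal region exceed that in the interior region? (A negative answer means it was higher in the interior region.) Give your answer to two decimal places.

2.56 percentage points

Labor's share = 1 − 0.24 = 0.76.
The coastal region: TFP = 5.3 + 0.696 − 3.724 = 2.272%.
The interior region: TFP = -1 − 0.576 + 1.292 = -0.284%.
Difference = 2.272 − (-0.284) = 2.556 pp.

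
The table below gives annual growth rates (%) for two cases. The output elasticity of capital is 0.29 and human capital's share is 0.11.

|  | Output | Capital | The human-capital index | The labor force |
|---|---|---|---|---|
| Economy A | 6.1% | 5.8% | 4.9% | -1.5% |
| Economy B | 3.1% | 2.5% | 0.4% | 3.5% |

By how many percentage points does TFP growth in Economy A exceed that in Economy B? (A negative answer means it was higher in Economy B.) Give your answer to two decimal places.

4.55 percentage points

Labor's share = 1 − 0.29 − 0.11 = 0.6.
Economy A: TFP = 6.1 − 1.682 − 0.539 + 0.9 = 4.779%.
Economy B: TFP = 3.1 − 0.725 − 0.044 − 2.1 = 0.231%.
Difference = 4.779 − (0.231) = 4.548 pp.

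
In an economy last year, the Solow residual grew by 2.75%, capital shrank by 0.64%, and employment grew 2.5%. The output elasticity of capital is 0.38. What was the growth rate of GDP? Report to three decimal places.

4.057%

Labor's share = 1 − 0.38 = 0.62.
Capital: 0.38 × (-0.64) = -0.2432 pp.
Employment: 0.62 × 2.5 = 1.55 pp.
Output growth = 2.75 + 1.3068 = 4.0568%.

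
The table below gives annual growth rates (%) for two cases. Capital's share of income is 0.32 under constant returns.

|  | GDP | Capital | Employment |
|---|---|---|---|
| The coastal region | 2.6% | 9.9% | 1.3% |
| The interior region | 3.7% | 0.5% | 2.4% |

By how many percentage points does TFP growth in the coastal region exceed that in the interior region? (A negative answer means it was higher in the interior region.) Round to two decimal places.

Labor's share = 1 − 0.32 = 0.68.
The coastal region: TFP = 2.6 − 3.168 − 0.884 = -1.452%.
The interior region: TFP = 3.7 − 0.16 − 1.632 = 1.908%.
Difference = -1.452 − (1.908) = -3.36 pp.

-3.36 percentage points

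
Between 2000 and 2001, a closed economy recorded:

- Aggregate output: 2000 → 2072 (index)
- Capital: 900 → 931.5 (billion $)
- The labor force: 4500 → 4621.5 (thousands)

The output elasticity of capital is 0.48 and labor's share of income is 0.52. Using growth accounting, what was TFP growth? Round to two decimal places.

Aggregate output growth = (2072 − 2000) / 2000 = 3.6%.
Capital growth = (931.5 − 900) / 900 = 3.5%.
The labor force growth = (4621.5 − 4500) / 4500 = 2.7%.
Labor's share = 1 − 0.48 = 0.52.
Capital: 0.48 × 3.5 = 1.68 pp.
The labor force: 0.52 × 2.7 = 1.404 pp.
TFP growth = 3.6 − 3.084 = 0.516%.

0.52%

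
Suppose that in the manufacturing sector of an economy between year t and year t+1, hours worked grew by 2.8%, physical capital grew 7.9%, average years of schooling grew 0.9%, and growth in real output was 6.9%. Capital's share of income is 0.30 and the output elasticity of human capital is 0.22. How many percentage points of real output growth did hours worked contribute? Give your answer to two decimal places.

Labor's share = 1 − 0.3 − 0.22 = 0.48.
Contribution = share × growth = 0.48 × 2.8 = 1.344 pp.

1.34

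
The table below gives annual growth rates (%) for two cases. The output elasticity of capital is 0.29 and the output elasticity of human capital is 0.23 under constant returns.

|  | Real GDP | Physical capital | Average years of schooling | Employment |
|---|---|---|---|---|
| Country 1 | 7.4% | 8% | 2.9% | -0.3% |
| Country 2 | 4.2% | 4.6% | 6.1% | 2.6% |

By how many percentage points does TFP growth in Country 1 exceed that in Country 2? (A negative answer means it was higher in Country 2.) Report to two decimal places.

Labor's share = 1 − 0.29 − 0.23 = 0.48.
Country 1: TFP = 7.4 − 2.32 − 0.667 + 0.144 = 4.557%.
Country 2: TFP = 4.2 − 1.334 − 1.403 − 1.248 = 0.215%.
Difference = 4.557 − (0.215) = 4.342 pp.

4.34 percentage points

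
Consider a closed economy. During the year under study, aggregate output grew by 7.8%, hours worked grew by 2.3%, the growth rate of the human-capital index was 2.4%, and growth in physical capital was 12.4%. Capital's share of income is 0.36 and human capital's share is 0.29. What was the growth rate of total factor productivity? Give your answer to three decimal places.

1.835%

Labor's share = 1 − 0.36 − 0.29 = 0.35.
Physical capital: 0.36 × 12.4 = 4.464 pp.
The human-capital index: 0.29 × 2.4 = 0.696 pp.
Hours worked: 0.35 × 2.3 = 0.805 pp.
TFP growth = 7.8 − 5.965 = 1.835%.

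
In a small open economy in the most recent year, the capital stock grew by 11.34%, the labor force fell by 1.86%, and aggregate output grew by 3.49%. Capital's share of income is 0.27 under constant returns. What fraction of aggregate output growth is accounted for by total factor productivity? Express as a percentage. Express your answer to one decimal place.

Labor's share = 1 − 0.27 = 0.73.
The capital stock: 0.27 × 11.34 = 3.0618 pp.
The labor force: 0.73 × (-1.86) = -1.3578 pp.
TFP growth = 3.49 − 1.704 = 1.786%.
TFP share of growth = 1.786 / 3.49 × 100 = 51.175%.

Total factor productivity accounted for 51.2% of growth.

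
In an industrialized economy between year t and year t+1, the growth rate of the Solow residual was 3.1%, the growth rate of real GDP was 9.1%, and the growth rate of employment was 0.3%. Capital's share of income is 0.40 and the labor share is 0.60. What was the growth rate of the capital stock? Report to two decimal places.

14.55%

Labor's share = 1 − 0.4 = 0.6.
gY = gA + 0.6×0.3 + 0.4×g.
0.4×g = 9.1 − 3.1 − 0.18 = 5.82.
g = 5.82 / 0.4 = 14.55%.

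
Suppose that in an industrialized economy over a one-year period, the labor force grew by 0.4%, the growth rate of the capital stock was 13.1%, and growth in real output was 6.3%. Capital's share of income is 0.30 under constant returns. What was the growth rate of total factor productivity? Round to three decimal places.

Labor's share = 1 − 0.3 = 0.7.
The capital stock: 0.3 × 13.1 = 3.93 pp.
The labor force: 0.7 × 0.4 = 0.28 pp.
TFP growth = 6.3 − 4.21 = 2.09%.

2.090%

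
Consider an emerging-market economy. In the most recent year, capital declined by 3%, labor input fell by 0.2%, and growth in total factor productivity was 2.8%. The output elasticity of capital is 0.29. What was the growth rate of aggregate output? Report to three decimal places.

Labor's share = 1 − 0.29 = 0.71.
Capital: 0.29 × (-3) = -0.87 pp.
Labor input: 0.71 × (-0.2) = -0.142 pp.
Output growth = 2.8 + (-1.012) = 1.788%.

Aggregate output growth was 1.788%.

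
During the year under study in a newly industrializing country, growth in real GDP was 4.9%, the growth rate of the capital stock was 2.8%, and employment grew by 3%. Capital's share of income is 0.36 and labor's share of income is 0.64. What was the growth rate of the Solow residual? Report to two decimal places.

1.97%

Labor's share = 1 − 0.36 = 0.64.
The capital stock: 0.36 × 2.8 = 1.008 pp.
Employment: 0.64 × 3 = 1.92 pp.
TFP growth = 4.9 − 2.928 = 1.972%.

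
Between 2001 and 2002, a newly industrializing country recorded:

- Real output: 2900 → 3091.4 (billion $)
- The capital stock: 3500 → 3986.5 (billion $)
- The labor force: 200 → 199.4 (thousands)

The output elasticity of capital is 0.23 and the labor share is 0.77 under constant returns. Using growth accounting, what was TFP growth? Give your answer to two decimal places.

Real output growth = (3091.4 − 2900) / 2900 = 6.6%.
The capital stock growth = (3986.5 − 3500) / 3500 = 13.9%.
The labor force growth = (199.4 − 200) / 200 = -0.3%.
Labor's share = 1 − 0.23 = 0.77.
The capital stock: 0.23 × 13.9 = 3.197 pp.
The labor force: 0.77 × (-0.3) = -0.231 pp.
TFP growth = 6.6 − 2.966 = 3.634%.

3.63%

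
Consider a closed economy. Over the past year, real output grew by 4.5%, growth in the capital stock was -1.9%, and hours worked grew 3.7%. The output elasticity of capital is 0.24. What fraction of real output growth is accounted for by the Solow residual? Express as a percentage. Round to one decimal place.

Labor's share = 1 − 0.24 = 0.76.
The capital stock: 0.24 × (-1.9) = -0.456 pp.
Hours worked: 0.76 × 3.7 = 2.812 pp.
TFP growth = 4.5 − 2.356 = 2.144%.
TFP share of growth = 2.144 / 4.5 × 100 = 47.644%.

47.6%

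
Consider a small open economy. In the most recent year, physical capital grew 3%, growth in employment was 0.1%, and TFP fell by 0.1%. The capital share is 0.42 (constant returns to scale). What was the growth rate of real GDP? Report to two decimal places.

1.22%

Labor's share = 1 − 0.42 = 0.58.
Physical capital: 0.42 × 3 = 1.26 pp.
Employment: 0.58 × 0.1 = 0.058 pp.
Output growth = -0.1 + 1.318 = 1.218%.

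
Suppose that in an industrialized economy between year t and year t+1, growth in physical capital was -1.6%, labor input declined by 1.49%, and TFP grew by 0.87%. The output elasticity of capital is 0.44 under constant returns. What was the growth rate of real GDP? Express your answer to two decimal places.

-0.67%

Labor's share = 1 − 0.44 = 0.56.
Physical capital: 0.44 × (-1.6) = -0.704 pp.
Labor input: 0.56 × (-1.49) = -0.8344 pp.
Output growth = 0.87 + (-1.5384) = -0.6684%.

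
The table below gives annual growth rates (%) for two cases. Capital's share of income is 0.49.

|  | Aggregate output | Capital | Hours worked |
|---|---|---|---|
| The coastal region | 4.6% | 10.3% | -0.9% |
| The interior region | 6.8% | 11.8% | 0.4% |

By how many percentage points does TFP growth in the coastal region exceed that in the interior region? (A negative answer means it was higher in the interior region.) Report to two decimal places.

-0.80 percentage points

Labor's share = 1 − 0.49 = 0.51.
The coastal region: TFP = 4.6 − 5.047 + 0.459 = 0.012%.
The interior region: TFP = 6.8 − 5.782 − 0.204 = 0.814%.
Difference = 0.012 − (0.814) = -0.802 pp.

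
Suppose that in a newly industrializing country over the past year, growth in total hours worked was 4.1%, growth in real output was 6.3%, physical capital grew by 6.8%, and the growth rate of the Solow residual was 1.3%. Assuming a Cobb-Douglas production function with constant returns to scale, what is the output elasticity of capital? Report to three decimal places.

α = 0.333

gY = gA + α·gK + (1−α)·gL, so gY − gA − gL = α(gK − gL).
6.3 − 1.3 − 4.1 = α × (6.8 − 4.1).
0.9 = 2.7 α, so α = 0.33333.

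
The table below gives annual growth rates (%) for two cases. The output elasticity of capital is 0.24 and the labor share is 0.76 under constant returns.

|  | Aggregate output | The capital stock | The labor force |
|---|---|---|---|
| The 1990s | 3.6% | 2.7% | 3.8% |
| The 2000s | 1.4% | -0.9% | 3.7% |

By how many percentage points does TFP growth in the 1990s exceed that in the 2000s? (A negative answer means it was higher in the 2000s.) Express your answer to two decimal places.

Labor's share = 1 − 0.24 = 0.76.
The 1990s: TFP = 3.6 − 0.648 − 2.888 = 0.064%.
The 2000s: TFP = 1.4 + 0.216 − 2.812 = -1.196%.
Difference = 0.064 − (-1.196) = 1.26 pp.

1.26 percentage points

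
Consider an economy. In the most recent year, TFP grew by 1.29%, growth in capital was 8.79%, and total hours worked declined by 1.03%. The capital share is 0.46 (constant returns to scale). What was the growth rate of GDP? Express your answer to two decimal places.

4.78%

Labor's share = 1 − 0.46 = 0.54.
Capital: 0.46 × 8.79 = 4.0434 pp.
Total hours worked: 0.54 × (-1.03) = -0.5562 pp.
Output growth = 1.29 + 3.4872 = 4.7772%.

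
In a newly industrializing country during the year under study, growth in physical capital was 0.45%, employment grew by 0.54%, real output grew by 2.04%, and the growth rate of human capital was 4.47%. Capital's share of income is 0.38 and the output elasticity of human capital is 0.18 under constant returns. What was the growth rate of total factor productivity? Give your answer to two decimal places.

Labor's share = 1 − 0.38 − 0.18 = 0.44.
Physical capital: 0.38 × 0.45 = 0.171 pp.
Human capital: 0.18 × 4.47 = 0.8046 pp.
Employment: 0.44 × 0.54 = 0.2376 pp.
TFP growth = 2.04 − 1.2132 = 0.8268%.

0.83%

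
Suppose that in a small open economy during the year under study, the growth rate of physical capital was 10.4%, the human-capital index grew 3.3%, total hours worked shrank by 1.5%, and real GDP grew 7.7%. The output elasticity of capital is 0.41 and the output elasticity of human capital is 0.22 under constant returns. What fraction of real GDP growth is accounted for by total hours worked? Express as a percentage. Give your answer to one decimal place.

Total hours worked accounted for -7.2% of growth.

Labor's share = 1 − 0.41 − 0.22 = 0.37.
Total hours worked contributed 0.37 × (-1.5) = -0.555 pp.
Share of growth = -0.555 / 7.7 × 100 = -7.208%.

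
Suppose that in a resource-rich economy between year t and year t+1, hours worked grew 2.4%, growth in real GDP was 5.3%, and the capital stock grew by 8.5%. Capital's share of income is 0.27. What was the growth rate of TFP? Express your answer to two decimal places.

Labor's share = 1 − 0.27 = 0.73.
The capital stock: 0.27 × 8.5 = 2.295 pp.
Hours worked: 0.73 × 2.4 = 1.752 pp.
TFP growth = 5.3 − 4.047 = 1.253%.

1.25%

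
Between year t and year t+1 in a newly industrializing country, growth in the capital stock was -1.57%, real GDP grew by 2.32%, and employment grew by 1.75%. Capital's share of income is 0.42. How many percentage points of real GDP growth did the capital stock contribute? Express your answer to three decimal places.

-0.659 pp

Contribution = share × growth = 0.42 × (-1.57) = -0.6594 pp.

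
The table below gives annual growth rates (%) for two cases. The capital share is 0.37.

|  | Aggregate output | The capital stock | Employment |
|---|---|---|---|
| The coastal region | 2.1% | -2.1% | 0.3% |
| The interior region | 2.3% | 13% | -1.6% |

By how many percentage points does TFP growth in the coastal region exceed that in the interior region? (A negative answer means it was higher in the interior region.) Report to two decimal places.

Labor's share = 1 − 0.37 = 0.63.
The coastal region: TFP = 2.1 + 0.777 − 0.189 = 2.688%.
The interior region: TFP = 2.3 − 4.81 + 1.008 = -1.502%.
Difference = 2.688 − (-1.502) = 4.19 pp.

4.19 percentage points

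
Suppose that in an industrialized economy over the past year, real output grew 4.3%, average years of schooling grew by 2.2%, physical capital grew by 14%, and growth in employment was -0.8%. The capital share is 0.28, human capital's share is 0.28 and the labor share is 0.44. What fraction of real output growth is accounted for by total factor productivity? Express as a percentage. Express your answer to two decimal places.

2.70%

Labor's share = 1 − 0.28 − 0.28 = 0.44.
Physical capital: 0.28 × 14 = 3.92 pp.
Average years of schooling: 0.28 × 2.2 = 0.616 pp.
Employment: 0.44 × (-0.8) = -0.352 pp.
TFP growth = 4.3 − 4.184 = 0.116%.
TFP share of growth = 0.116 / 4.3 × 100 = 2.6977%.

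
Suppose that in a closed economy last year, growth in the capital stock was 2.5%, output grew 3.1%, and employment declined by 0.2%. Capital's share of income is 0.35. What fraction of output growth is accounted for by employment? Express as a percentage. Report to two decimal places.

Labor's share = 1 − 0.35 = 0.65.
Employment contributed 0.65 × (-0.2) = -0.13 pp.
Share of growth = -0.13 / 3.1 × 100 = -4.1935%.

-4.19%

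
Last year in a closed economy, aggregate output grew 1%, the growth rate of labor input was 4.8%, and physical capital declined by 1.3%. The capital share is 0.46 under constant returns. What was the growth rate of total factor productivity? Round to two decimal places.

-0.99%

Labor's share = 1 − 0.46 = 0.54.
Physical capital: 0.46 × (-1.3) = -0.598 pp.
Labor input: 0.54 × 4.8 = 2.592 pp.
TFP growth = 1 − 1.994 = -0.994%.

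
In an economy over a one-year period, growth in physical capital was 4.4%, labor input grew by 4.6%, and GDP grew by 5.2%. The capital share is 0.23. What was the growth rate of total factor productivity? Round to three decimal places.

0.646%

Labor's share = 1 − 0.23 = 0.77.
Physical capital: 0.23 × 4.4 = 1.012 pp.
Labor input: 0.77 × 4.6 = 3.542 pp.
TFP growth = 5.2 − 4.554 = 0.646%.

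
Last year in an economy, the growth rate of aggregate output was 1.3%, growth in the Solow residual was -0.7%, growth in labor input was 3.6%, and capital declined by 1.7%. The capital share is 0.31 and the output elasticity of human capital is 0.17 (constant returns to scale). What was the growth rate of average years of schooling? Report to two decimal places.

Average years of schooling growth was 3.85%.

Labor's share = 1 − 0.31 − 0.17 = 0.52.
gY = gA + 0.31×(-1.7) + 0.52×3.6 + 0.17×g.
0.17×g = 1.3 + 0.7 − 1.345 = 0.655.
g = 0.655 / 0.17 = 3.8529%.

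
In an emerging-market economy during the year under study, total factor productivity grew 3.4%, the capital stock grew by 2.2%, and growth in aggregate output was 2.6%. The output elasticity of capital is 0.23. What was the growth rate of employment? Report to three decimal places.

-1.696%

Labor's share = 1 − 0.23 = 0.77.
gY = gA + 0.23×2.2 + 0.77×g.
0.77×g = 2.6 − 3.4 − 0.506 = -1.306.
g = -1.306 / 0.77 = -1.6961%.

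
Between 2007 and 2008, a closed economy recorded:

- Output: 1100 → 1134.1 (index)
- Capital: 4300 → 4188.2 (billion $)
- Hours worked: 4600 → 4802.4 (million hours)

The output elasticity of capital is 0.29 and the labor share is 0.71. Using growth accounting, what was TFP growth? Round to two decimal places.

Output growth = (1134.1 − 1100) / 1100 = 3.1%.
Capital growth = (4188.2 − 4300) / 4300 = -2.6%.
Hours worked growth = (4802.4 − 4600) / 4600 = 4.4%.
Labor's share = 1 − 0.29 = 0.71.
Capital: 0.29 × (-2.6) = -0.754 pp.
Hours worked: 0.71 × 4.4 = 3.124 pp.
TFP growth = 3.1 − 2.37 = 0.73%.

TFP grew 0.73%.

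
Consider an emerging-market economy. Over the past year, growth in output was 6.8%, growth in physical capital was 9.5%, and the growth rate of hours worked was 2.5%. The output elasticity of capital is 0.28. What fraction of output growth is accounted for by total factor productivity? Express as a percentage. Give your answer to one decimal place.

34.4%

Labor's share = 1 − 0.28 = 0.72.
Physical capital: 0.28 × 9.5 = 2.66 pp.
Hours worked: 0.72 × 2.5 = 1.8 pp.
TFP growth = 6.8 − 4.46 = 2.34%.
TFP share of growth = 2.34 / 6.8 × 100 = 34.412%.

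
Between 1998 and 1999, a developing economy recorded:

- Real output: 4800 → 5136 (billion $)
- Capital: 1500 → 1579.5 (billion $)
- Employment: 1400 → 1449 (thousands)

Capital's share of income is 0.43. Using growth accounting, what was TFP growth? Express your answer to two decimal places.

2.73%

Real output growth = (5136 − 4800) / 4800 = 7%.
Capital growth = (1579.5 − 1500) / 1500 = 5.3%.
Employment growth = (1449 − 1400) / 1400 = 3.5%.
Labor's share = 1 − 0.43 = 0.57.
Capital: 0.43 × 5.3 = 2.279 pp.
Employment: 0.57 × 3.5 = 1.995 pp.
TFP growth = 7 − 4.274 = 2.726%.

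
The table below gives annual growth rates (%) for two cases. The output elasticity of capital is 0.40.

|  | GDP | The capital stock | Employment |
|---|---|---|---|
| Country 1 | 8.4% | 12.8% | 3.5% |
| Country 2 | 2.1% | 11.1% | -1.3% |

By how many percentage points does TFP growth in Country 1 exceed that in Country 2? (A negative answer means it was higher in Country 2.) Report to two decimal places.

2.74 percentage points

Labor's share = 1 − 0.4 = 0.6.
Country 1: TFP = 8.4 − 5.12 − 2.1 = 1.18%.
Country 2: TFP = 2.1 − 4.44 + 0.78 = -1.56%.
Difference = 1.18 − (-1.56) = 2.74 pp.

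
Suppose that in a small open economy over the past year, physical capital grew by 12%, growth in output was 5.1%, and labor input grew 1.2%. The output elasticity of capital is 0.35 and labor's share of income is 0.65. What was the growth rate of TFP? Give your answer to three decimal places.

0.120%

Labor's share = 1 − 0.35 = 0.65.
Physical capital: 0.35 × 12 = 4.2 pp.
Labor input: 0.65 × 1.2 = 0.78 pp.
TFP growth = 5.1 − 4.98 = 0.12%.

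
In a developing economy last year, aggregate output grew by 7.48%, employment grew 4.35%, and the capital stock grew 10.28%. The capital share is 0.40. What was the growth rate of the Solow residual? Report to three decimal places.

The Solow residual grew 0.758%.

Labor's share = 1 − 0.4 = 0.6.
The capital stock: 0.4 × 10.28 = 4.112 pp.
Employment: 0.6 × 4.35 = 2.61 pp.
TFP growth = 7.48 − 6.722 = 0.758%.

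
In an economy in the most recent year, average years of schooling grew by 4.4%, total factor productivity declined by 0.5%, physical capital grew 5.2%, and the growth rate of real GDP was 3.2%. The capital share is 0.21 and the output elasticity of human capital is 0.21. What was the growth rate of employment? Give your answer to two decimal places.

Labor's share = 1 − 0.21 − 0.21 = 0.58.
gY = gA + 0.21×5.2 + 0.21×4.4 + 0.58×g.
0.58×g = 3.2 + 0.5 − 2.016 = 1.684.
g = 1.684 / 0.58 = 2.9034%.

Employment grew 2.90%.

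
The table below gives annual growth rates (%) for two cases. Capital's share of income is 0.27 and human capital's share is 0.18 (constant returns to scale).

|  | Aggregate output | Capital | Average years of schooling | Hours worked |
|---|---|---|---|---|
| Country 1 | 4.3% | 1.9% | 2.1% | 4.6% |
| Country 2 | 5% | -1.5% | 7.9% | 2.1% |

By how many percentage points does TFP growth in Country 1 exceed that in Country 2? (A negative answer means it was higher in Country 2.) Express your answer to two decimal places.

-1.95 percentage points

Labor's share = 1 − 0.27 − 0.18 = 0.55.
Country 1: TFP = 4.3 − 0.513 − 0.378 − 2.53 = 0.879%.
Country 2: TFP = 5 + 0.405 − 1.422 − 1.155 = 2.828%.
Difference = 0.879 − (2.828) = -1.949 pp.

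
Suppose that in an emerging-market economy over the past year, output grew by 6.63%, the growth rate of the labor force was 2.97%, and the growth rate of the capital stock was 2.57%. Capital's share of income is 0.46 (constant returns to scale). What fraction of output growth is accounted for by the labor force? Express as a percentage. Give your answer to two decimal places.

Labor's share = 1 − 0.46 = 0.54.
The labor force contributed 0.54 × 2.97 = 1.6038 pp.
Share of growth = 1.6038 / 6.63 × 100 = 24.19%.

24.19%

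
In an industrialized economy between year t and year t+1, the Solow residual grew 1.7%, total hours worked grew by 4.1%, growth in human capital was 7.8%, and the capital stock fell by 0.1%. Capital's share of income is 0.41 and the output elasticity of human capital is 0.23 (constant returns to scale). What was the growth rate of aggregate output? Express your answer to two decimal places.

Labor's share = 1 − 0.41 − 0.23 = 0.36.
The capital stock: 0.41 × (-0.1) = -0.041 pp.
Human capital: 0.23 × 7.8 = 1.794 pp.
Total hours worked: 0.36 × 4.1 = 1.476 pp.
Output growth = 1.7 + 3.229 = 4.929%.

Aggregate output growth was 4.93%.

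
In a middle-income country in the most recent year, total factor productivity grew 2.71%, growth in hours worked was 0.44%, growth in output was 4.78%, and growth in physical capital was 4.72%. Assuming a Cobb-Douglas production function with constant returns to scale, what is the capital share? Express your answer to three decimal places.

α = 0.381

gY = gA + α·gK + (1−α)·gL, so gY − gA − gL = α(gK − gL).
4.78 − 2.71 − 0.44 = α × (4.72 − 0.44).
1.63 = 4.28 α, so α = 0.38084.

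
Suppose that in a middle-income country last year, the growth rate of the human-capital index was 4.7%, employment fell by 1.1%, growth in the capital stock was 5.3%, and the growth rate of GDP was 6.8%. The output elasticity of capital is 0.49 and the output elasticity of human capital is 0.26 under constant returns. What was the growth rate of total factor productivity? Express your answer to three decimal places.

Labor's share = 1 − 0.49 − 0.26 = 0.25.
The capital stock: 0.49 × 5.3 = 2.597 pp.
The human-capital index: 0.26 × 4.7 = 1.222 pp.
Employment: 0.25 × (-1.1) = -0.275 pp.
TFP growth = 6.8 − 3.544 = 3.256%.

Total factor productivity grew 3.256%.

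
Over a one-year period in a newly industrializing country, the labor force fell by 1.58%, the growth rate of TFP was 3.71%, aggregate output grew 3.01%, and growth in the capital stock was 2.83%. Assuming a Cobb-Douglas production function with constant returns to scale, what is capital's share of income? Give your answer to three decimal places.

0.200

gY = gA + α·gK + (1−α)·gL, so gY − gA − gL = α(gK − gL).
3.01 − 3.71 + 1.58 = α × (2.83 − (-1.58)).
0.88 = 4.41 α, so α = 0.19955.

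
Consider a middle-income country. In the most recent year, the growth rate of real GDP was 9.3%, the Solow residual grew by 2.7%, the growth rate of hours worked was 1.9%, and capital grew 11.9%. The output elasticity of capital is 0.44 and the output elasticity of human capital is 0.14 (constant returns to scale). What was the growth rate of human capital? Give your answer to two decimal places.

Labor's share = 1 − 0.44 − 0.14 = 0.42.
gY = gA + 0.44×11.9 + 0.42×1.9 + 0.14×g.
0.14×g = 9.3 − 2.7 − 6.034 = 0.566.
g = 0.566 / 0.14 = 4.0429%.

4.04%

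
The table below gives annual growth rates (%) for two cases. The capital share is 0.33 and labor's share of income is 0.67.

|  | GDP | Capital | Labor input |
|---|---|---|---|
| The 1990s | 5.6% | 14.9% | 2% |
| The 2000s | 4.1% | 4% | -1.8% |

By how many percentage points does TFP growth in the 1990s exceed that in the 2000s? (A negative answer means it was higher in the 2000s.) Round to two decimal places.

-4.64 percentage points

Labor's share = 1 − 0.33 = 0.67.
The 1990s: TFP = 5.6 − 4.917 − 1.34 = -0.657%.
The 2000s: TFP = 4.1 − 1.32 + 1.206 = 3.986%.
Difference = -0.657 − (3.986) = -4.643 pp.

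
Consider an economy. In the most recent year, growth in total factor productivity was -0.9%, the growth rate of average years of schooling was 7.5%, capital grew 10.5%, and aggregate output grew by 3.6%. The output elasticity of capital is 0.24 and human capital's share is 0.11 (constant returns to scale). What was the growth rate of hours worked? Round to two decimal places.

Hours worked growth was 1.78%.

Labor's share = 1 − 0.24 − 0.11 = 0.65.
gY = gA + 0.24×10.5 + 0.11×7.5 + 0.65×g.
0.65×g = 3.6 + 0.9 − 3.345 = 1.155.
g = 1.155 / 0.65 = 1.7769%.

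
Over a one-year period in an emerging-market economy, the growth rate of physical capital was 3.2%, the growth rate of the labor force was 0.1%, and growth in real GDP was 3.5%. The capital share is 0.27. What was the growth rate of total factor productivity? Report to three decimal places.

Labor's share = 1 − 0.27 = 0.73.
Physical capital: 0.27 × 3.2 = 0.864 pp.
The labor force: 0.73 × 0.1 = 0.073 pp.
TFP growth = 3.5 − 0.937 = 2.563%.

2.563%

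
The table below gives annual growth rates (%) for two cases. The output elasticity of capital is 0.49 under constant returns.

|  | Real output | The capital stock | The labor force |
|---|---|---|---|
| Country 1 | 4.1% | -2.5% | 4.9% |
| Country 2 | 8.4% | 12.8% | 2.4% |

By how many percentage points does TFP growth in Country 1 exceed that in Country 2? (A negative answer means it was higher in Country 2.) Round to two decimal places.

Labor's share = 1 − 0.49 = 0.51.
Country 1: TFP = 4.1 + 1.225 − 2.499 = 2.826%.
Country 2: TFP = 8.4 − 6.272 − 1.224 = 0.904%.
Difference = 2.826 − (0.904) = 1.922 pp.

1.92 percentage points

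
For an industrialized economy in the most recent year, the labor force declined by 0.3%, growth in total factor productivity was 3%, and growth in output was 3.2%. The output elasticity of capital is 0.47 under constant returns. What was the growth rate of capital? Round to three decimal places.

0.764%

Labor's share = 1 − 0.47 = 0.53.
gY = gA + 0.53×(-0.3) + 0.47×g.
0.47×g = 3.2 − 3 + 0.159 = 0.359.
g = 0.359 / 0.47 = 0.76383%.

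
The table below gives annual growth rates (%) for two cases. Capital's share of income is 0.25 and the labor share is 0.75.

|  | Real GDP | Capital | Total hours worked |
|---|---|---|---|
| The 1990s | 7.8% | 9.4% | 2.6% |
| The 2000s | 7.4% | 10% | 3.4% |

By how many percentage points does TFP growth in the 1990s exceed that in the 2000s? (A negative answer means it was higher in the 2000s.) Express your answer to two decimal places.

Labor's share = 1 − 0.25 = 0.75.
The 1990s: TFP = 7.8 − 2.35 − 1.95 = 3.5%.
The 2000s: TFP = 7.4 − 2.5 − 2.55 = 2.35%.
Difference = 3.5 − (2.35) = 1.15 pp.

1.15 percentage points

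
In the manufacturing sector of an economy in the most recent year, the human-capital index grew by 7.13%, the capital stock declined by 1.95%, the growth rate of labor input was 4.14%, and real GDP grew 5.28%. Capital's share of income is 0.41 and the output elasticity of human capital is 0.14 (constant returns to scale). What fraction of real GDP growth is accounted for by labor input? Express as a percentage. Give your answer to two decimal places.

Labor input accounted for 35.28% of growth.

Labor's share = 1 − 0.41 − 0.14 = 0.45.
Labor input contributed 0.45 × 4.14 = 1.863 pp.
Share of growth = 1.863 / 5.28 × 100 = 35.2841%.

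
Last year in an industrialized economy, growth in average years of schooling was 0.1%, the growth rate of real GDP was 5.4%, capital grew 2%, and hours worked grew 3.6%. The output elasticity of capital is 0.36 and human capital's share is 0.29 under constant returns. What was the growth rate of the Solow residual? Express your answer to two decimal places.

The Solow residual grew 3.39%.

Labor's share = 1 − 0.36 − 0.29 = 0.35.
Capital: 0.36 × 2 = 0.72 pp.
Average years of schooling: 0.29 × 0.1 = 0.029 pp.
Hours worked: 0.35 × 3.6 = 1.26 pp.
TFP growth = 5.4 − 2.009 = 3.391%.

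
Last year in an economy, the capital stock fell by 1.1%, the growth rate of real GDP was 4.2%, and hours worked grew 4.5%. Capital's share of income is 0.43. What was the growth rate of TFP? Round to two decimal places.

2.11%

Labor's share = 1 − 0.43 = 0.57.
The capital stock: 0.43 × (-1.1) = -0.473 pp.
Hours worked: 0.57 × 4.5 = 2.565 pp.
TFP growth = 4.2 − 2.092 = 2.108%.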